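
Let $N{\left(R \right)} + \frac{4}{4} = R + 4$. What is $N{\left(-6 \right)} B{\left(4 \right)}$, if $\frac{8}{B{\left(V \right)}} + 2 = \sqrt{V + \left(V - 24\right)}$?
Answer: $\frac{12}{5} + \frac{24 i}{5} \approx 2.4 + 4.8 i$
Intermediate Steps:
$N{\left(R \right)} = 3 + R$ ($N{\left(R \right)} = -1 + \left(R + 4\right) = -1 + \left(4 + R\right) = 3 + R$)
$B{\left(V \right)} = \frac{8}{-2 + \sqrt{-24 + 2 V}}$ ($B{\left(V \right)} = \frac{8}{-2 + \sqrt{V + \left(V - 24\right)}} = \frac{8}{-2 + \sqrt{V + \left(-24 + V\right)}} = \frac{8}{-2 + \sqrt{-24 + 2 V}}$)
$N{\left(-6 \right)} B{\left(4 \right)} = \left(3 - 6\right) \frac{8}{-2 + \sqrt{2} \sqrt{-12 + 4}} = - 3 \frac{8}{-2 + \sqrt{2} \sqrt{-8}} = - 3 \frac{8}{-2 + \sqrt{2} \cdot 2 i \sqrt{2}} = - 3 \frac{8}{-2 + 4 i} = - 3 \cdot 8 \frac{-2 - 4 i}{20} = - 3 \frac{2 \left(-2 - 4 i\right)}{5} = - \frac{6 \left(-2 - 4 i\right)}{5}$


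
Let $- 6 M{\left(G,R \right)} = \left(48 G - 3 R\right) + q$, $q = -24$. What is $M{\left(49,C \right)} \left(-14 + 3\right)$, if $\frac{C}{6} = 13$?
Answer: $3839$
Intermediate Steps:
$C = 78$ ($C = 6 \cdot 13 = 78$)
$M{\left(G,R \right)} = 4 + \frac{R}{2} - 8 G$ ($M{\left(G,R \right)} = - \frac{\left(48 G - 3 R\right) - 24}{6} = - \frac{\left(- 3 R + 48 G\right) - 24}{6} = - \frac{-24 - 3 R + 48 G}{6} = 4 + \frac{R}{2} - 8 G$)
$M{\left(49,C \right)} \left(-14 + 3\right) = \left(4 + \frac{1}{2} \cdot 78 - 392\right) \left(-14 + 3\right) = \left(4 + 39 - 392\right) \left(-11\right) = \left(-349\right) \left(-11\right) = 3839$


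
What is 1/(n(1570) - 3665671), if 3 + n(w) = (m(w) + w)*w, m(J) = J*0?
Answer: -1/1200774 ≈ -8.3280e-7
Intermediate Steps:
m(J) = 0
n(w) = -3 + w**2 (n(w) = -3 + (0 + w)*w = -3 + w*w = -3 + w**2)
1/(n(1570) - 3665671) = 1/((-3 + 1570**2) - 3665671) = 1/((-3 + 2464900) - 3665671) = 1/(2464897 - 3665671) = 1/(-1200774) = -1/1200774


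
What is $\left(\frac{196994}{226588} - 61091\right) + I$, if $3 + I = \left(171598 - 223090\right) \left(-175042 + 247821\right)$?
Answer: $- \frac{424580295431931}{113294} \approx -3.7476 \cdot 10^{9}$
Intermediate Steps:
$I = -3747536271$ ($I = -3 + \left(171598 - 223090\right) \left(-175042 + 247821\right) = -3 - 3747536268 = -3747536271$)
$\left(\frac{196994}{226588} - 61091\right) + I = \left(\frac{196994}{226588} - 61091\right) - 3747536271 = \left(196994 \cdot \frac{1}{226588} - 61091\right) - 3747536271 = \left(\frac{98497}{113294} - 61091\right) - 3747536271 = - \frac{6921145257}{113294} - 3747536271 = - \frac{424580295431931}{113294}$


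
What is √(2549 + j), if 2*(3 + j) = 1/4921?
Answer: √246618208186/9842 ≈ 50.458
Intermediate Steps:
j = -29525/9842 (j = -3 + (½)/4921 = -3 + (½)*(1/4921) = -3 + 1/9842 = -29525/9842 ≈ -2.9999)
√(2549 + j) = √(2549 - 29525/9842) = √(25057733/9842) = √246618208186/9842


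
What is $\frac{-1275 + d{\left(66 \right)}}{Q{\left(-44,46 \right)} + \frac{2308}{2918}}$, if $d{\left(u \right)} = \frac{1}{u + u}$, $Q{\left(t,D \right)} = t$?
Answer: $\frac{245548241}{8321544} \approx 29.508$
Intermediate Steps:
$d{\left(u \right)} = \frac{1}{2 u}$
$\frac{-1275 + d{\left(66 \right)}}{Q{\left(-44,46 \right)} + \frac{2308}{2918}} = \frac{-1275 + \frac{1}{2 \cdot 66}}{-44 + \frac{2308}{2918}} = \frac{-1275 + \frac{1}{2} \cdot \frac{1}{66}}{-44 + 2308 \cdot \frac{1}{2918}} = \frac{-1275 + \frac{1}{132}}{-44 + \frac{1154}{1459}} = - \frac{168299}{132 \left(- \frac{63042}{1459}\right)} = \left(- \frac{168299}{132}\right) \left(- \frac{1459}{63042}\right) = \frac{245548241}{8321544}$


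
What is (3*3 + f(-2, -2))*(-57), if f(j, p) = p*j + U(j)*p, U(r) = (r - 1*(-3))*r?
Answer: -969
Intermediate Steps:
U(r) = r*(3 + r) (U(r) = (r + 3)*r = (3 + r)*r = r*(3 + r))
f(j, p) = j*p + j*p*(3 + j) (f(j, p) = p*j + (j*(3 + j))*p = j*p + j*p*(3 + j))
(3*3 + f(-2, -2))*(-57) = (3*3 - 2*(-2)*(4 - 2))*(-57) = (9 - 2*(-2)*2)*(-57) = (9 + 8)*(-57) = 17*(-57) = -969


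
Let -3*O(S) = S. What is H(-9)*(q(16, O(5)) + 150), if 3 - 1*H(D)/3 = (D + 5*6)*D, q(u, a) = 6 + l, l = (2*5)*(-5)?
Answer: 61056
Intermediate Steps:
l = -50 (l = 10*(-5) = -50)
O(S) = -S/3
q(u, a) = -44 (q(u, a) = 6 - 50 = -44)
H(D) = 9 - 3*D*(30 + D) (H(D) = 9 - 3*(D + 5*6)*D = 9 - 3*(D + 30)*D = 9 - 3*(30 + D)*D = 9 - 3*D*(30 + D))
H(-9)*(q(16, O(5)) + 150) = (9 - 90*(-9) - 3*(-9)²)*(-44 + 150) = (9 + 810 - 3*81)*106 = (9 + 810 - 243)*106 = 576*106 = 61056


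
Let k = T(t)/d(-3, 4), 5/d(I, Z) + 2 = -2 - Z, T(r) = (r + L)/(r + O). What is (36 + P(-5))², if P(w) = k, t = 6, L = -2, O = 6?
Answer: 283024/225 ≈ 1257.9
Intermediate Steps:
T(r) = (-2 + r)/(6 + r) (T(r) = (r - 2)/(r + 6) = (-2 + r)/(6 + r))
d(I, Z) = 5/(-4 - Z) (d(I, Z) = 5/(-2 + (-2 - Z)) = 5/(-4 - Z))
k = -8/15 (k = ((-2 + 6)/(6 + 6))/((-5/(4 + 4))) = (4/12)/((-5/8)) = ((1/12)*4)/((-5*⅛)) = 1/(3*(-5/8)) = (⅓)*(-8/5) = -8/15 ≈ -0.53333)
P(w) = -8/15
(36 + P(-5))² = (36 - 8/15)² = (532/15)² = 283024/225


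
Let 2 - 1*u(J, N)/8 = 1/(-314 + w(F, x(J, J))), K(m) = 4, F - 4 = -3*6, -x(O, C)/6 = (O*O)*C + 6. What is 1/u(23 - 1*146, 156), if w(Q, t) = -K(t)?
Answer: 159/2548 ≈ 0.062402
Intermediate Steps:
x(O, C) = -36 - 6*C*O**2 (x(O, C) = -6*((O*O)*C + 6) = -6*(O**2*C + 6) = -6*(C*O**2 + 6) = -6*(6 + C*O**2) = -36 - 6*C*O**2)
F = -14 (F = 4 - 3*6 = 4 - 18 = -14)
w(Q, t) = -4 (w(Q, t) = -1*4 = -4)
u(J, N) = 2548/159 (u(J, N) = 16 - 8/(-314 - 4) = 16 - 8/(-318) = 16 - 8*(-1/318) = 16 + 4/159 = 2548/159)
1/u(23 - 1*146, 156) = 1/(2548/159) = 159/2548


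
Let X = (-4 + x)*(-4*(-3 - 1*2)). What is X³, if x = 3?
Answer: -8000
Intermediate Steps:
X = -20 (X = (-4 + 3)*(-4*(-3 - 1*2)) = -(-4)*(-3 - 2) = -(-4)*(-5) = -1*20 = -20)
X³ = (-20)³ = -8000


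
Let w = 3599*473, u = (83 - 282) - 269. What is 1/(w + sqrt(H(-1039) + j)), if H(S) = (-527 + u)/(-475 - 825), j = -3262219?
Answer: 442605020/753459324058281 - 2*I*sqrt(55131488165)/753459324058281 ≈ 5.8743e-7 - 6.2326e-10*I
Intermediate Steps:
u = -468 (u = -199 - 269 = -468)
H(S) = 199/260 (H(S) = (-527 - 468)/(-475 - 825) = -995/(-1300) = -995*(-1/1300) = 199/260)
w = 1702327
1/(w + sqrt(H(-1039) + j)) = 1/(1702327 + sqrt(199/260 - 3262219)) = 1/(1702327 + sqrt(-848176741/260)) = 1/(1702327 + I*sqrt(55131488165)/130)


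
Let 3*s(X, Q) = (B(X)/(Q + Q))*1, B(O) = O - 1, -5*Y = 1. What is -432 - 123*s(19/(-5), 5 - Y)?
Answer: -5370/13 ≈ -413.08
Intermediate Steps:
Y = -1/5 (Y = -1/5*1 = -1/5 ≈ -0.20000)
B(O) = -1 + O
s(X, Q) = (-1 + X)/(6*Q) (s(X, Q) = (((-1 + X)/(Q + Q))*1)/3 = (((-1 + X)/((2*Q)))*1)/3 = (((-1 + X)*(1/(2*Q)))*1)/3 = (((-1 + X)/(2*Q))*1)/3 = ((-1 + X)/(2*Q))/3 = (-1 + X)/(6*Q))
-432 - 123*s(19/(-5), 5 - Y) = -432 - 41*(-1 + 19/(-5))/(2*(5 - 1*(-1/5))) = -432 - 41*(-1 + 19*(-1/5))/(2*(5 + 1/5)) = -432 - 41*(-1 - 19/5)/(2*26/5) = -432 - 41*5*(-24)/(2*26*5) = -432 - 123*(-2/13) = -432 + 246/13 = -5370/13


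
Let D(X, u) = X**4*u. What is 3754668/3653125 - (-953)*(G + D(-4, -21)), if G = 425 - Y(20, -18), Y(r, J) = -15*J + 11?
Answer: -18214828195332/3653125 ≈ -4.9861e+6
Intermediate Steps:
D(X, u) = u*X**4
Y(r, J) = 11 - 15*J
G = 144 (G = 425 - (11 - 15*(-18)) = 425 - (11 + 270) = 425 - 1*281 = 425 - 281 = 144)
3754668/3653125 - (-953)*(G + D(-4, -21)) = 3754668/3653125 - (-953)*(144 - 21*(-4)**4) = 3754668*(1/3653125) - (-953)*(144 - 21*256) = 3754668/3653125 - (-953)*(144 - 5376) = 3754668/3653125 - (-953)*(-5232) = 3754668/3653125 - 1*4986096 = 3754668/3653125 - 4986096 = -18214828195332/3653125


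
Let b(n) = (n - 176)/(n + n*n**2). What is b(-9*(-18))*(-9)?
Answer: 7/236205 ≈ 2.9635e-5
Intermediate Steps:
b(n) = (-176 + n)/(n + n**3)
b(-9*(-18))*(-9) = ((-176 - 9*(-18))/(-9*(-18) + (-9*(-18))**3))*(-9) = ((-176 + 162)/(162 + 162**3))*(-9) = (-14/(162 + 4251528))*(-9) = (-14/4251690)*(-9) = ((1/4251690)*(-14))*(-9) = -7/2125845*(-9) = 7/236205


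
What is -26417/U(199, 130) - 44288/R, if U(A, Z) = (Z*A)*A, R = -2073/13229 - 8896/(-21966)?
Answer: -33127112769973037441/185717930012290 ≈ -1.7837e+5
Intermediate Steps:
R = 36074833/145294107 (R = -2073*1/13229 - 8896*(-1/21966) = -2073/13229 + 4448/10983 = 36074833/145294107 ≈ 0.24829)
U(A, Z) = Z*A**2 (U(A, Z) = (A*Z)*A = Z*A**2)
-26417/U(199, 130) - 44288/R = -26417/(130*199**2) - 44288/36074833/145294107 = -26417/(130*39601) - 44288*145294107/36074833 = -26417/5148130 - 6434785410816/36074833 = -33127112769973037441/185717930012290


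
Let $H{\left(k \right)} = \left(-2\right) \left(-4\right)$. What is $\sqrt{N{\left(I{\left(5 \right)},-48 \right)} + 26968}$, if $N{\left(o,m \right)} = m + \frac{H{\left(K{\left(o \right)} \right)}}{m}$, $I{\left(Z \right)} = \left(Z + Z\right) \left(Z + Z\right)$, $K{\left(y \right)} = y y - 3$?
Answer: $\frac{\sqrt{969114}}{6} \approx 164.07$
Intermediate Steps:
$K{\left(y \right)} = -3 + y^{2}$ ($K{\left(y \right)} = y^{2} - 3 = -3 + y^{2}$)
$I{\left(Z \right)} = 4 Z^{2}$ ($I{\left(Z \right)} = 2 Z 2 Z = 4 Z^{2}$)
$H{\left(k \right)} = 8$
$N{\left(o,m \right)} = m + \frac{8}{m}$
$\sqrt{N{\left(I{\left(5 \right)},-48 \right)} + 26968} = \sqrt{\left(-48 + \frac{8}{-48}\right) + 26968} = \sqrt{\left(-48 + 8 \left(- \frac{1}{48}\right)\right) + 26968} = \sqrt{\left(-48 - \frac{1}{6}\right) + 26968} = \sqrt{- \frac{289}{6} + 26968} = \sqrt{\frac{161519}{6}} = \frac{\sqrt{969114}}{6}$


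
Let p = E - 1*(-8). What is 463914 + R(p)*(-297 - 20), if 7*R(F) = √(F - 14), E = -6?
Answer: 463914 - 634*I*√3/7 ≈ 4.6391e+5 - 156.87*I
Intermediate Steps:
p = 2 (p = -6 - 1*(-8) = -6 + 8 = 2)
R(F) = √(-14 + F)/7 (R(F) = √(F - 14)/7 = √(-14 + F)/7)
463914 + R(p)*(-297 - 20) = 463914 + (√(-14 + 2)/7)*(-297 - 20) = 463914 + (√(-12)/7)*(-317) = 463914 + ((2*I*√3)/7)*(-317) = 463914 + (2*I*√3/7)*(-317) = 463914 - 634*I*√3/7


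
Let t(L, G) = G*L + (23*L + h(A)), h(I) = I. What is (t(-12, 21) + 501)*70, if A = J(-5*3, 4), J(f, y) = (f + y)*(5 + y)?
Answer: -8820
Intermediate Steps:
J(f, y) = (5 + y)*(f + y)
A = -99 (A = 4² + 5*(-5*3) + 5*4 - 5*3*4 = 16 + 5*(-15) + 20 - 15*4 = 16 - 75 + 20 - 60 = -99)
t(L, G) = -99 + 23*L + G*L (t(L, G) = G*L + (23*L - 99) = G*L + (-99 + 23*L) = -99 + 23*L + G*L)
(t(-12, 21) + 501)*70 = ((-99 + 23*(-12) + 21*(-12)) + 501)*70 = ((-99 - 276 - 252) + 501)*70 = (-627 + 501)*70 = -126*70 = -8820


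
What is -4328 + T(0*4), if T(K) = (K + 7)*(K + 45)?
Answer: -4013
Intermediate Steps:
T(K) = (7 + K)*(45 + K)
-4328 + T(0*4) = -4328 + (315 + (0*4)² + 52*(0*4)) = -4328 + (315 + 0² + 52*0) = -4328 + (315 + 0 + 0) = -4328 + 315 = -4013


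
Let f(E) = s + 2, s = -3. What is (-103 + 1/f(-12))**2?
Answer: 10816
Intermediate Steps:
f(E) = -1 (f(E) = -3 + 2 = -1)
(-103 + 1/f(-12))**2 = (-103 + 1/(-1))**2 = (-103 - 1)**2 = (-104)**2 = 10816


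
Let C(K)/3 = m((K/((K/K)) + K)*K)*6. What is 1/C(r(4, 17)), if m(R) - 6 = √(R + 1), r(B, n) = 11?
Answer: -1/621 + √3/414 ≈ 0.0025734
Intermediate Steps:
m(R) = 6 + √(1 + R) (m(R) = 6 + √(R + 1) = 6 + √(1 + R))
C(K) = 108 + 18*√(1 + 2*K²) (C(K) = 3*((6 + √(1 + (K/((K/K)) + K)*K))*6) = 3*((6 + √(1 + (K/1 + K)*K))*6) = 3*((6 + √(1 + (K*1 + K)*K))*6) = 3*((6 + √(1 + (K + K)*K))*6) = 3*((6 + √(1 + (2*K)*K))*6) = 3*((6 + √(1 + 2*K²))*6) = 3*(36 + 6*√(1 + 2*K²)) = 108 + 18*√(1 + 2*K²))
1/C(r(4, 17)) = 1/(108 + 18*√(1 + 2*11²)) = 1/(108 + 18*√(1 + 2*121)) = 1/(108 + 18*√(1 + 242)) = 1/(108 + 18*√243) = 1/(108 + 18*(9*√3)) = 1/(108 + 162*√3)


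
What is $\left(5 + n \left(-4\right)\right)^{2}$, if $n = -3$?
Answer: $289$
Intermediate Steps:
$\left(5 + n \left(-4\right)\right)^{2} = \left(5 - -12\right)^{2} = \left(5 + 12\right)^{2} = 17^{2} = 289$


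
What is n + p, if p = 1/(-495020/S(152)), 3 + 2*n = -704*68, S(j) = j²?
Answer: -5924782177/247510 ≈ -23938.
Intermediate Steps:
n = -47875/2 (n = -3/2 + (-704*68)/2 = -3/2 + (½)*(-47872) = -3/2 - 23936 = -47875/2 ≈ -23938.)
p = -5776/123755 (p = 1/(-495020/(152²)) = 1/(-495020/23104) = 1/(-495020*1/23104) = 1/(-123755/5776) = -5776/123755 ≈ -0.046673)
n + p = -47875/2 - 5776/123755 = -5924782177/247510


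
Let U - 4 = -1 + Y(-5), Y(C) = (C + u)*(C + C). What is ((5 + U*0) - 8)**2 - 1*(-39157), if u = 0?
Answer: 39166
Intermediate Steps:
Y(C) = 2*C**2 (Y(C) = (C + 0)*(C + C) = C*(2*C) = 2*C**2)
U = 53 (U = 4 + (-1 + 2*(-5)**2) = 4 + (-1 + 2*25) = 4 + (-1 + 50) = 4 + 49 = 53)
((5 + U*0) - 8)**2 - 1*(-39157) = ((5 + 53*0) - 8)**2 - 1*(-39157) = ((5 + 0) - 8)**2 + 39157 = (5 - 8)**2 + 39157 = (-3)**2 + 39157 = 9 + 39157 = 39166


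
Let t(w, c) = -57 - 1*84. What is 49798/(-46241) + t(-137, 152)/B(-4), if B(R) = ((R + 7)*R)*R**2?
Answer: -285/832 ≈ -0.34255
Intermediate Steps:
B(R) = R**3*(7 + R) (B(R) = ((7 + R)*R)*R**2 = (R*(7 + R))*R**2 = R**3*(7 + R))
t(w, c) = -141 (t(w, c) = -57 - 84 = -141)
49798/(-46241) + t(-137, 152)/B(-4) = 49798/(-46241) - 141*(-1/(64*(7 - 4))) = 49798*(-1/46241) - 141/((-64*3)) = -14/13 - 141/(-192) = -14/13 - 141*(-1/192) = -14/13 + 47/64 = -285/832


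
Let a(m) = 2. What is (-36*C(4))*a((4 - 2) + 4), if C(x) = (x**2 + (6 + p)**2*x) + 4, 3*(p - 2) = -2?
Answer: -16928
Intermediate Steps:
p = 4/3 (p = 2 + (1/3)*(-2) = 2 - 2/3 = 4/3 ≈ 1.3333)
C(x) = 4 + x**2 + 484*x/9 (C(x) = (x**2 + (6 + 4/3)**2*x) + 4 = (x**2 + (22/3)**2*x) + 4 = (x**2 + 484*x/9) + 4 = 4 + x**2 + 484*x/9)
(-36*C(4))*a((4 - 2) + 4) = -36*(4 + 4**2 + (484/9)*4)*2 = -36*(4 + 16 + 1936/9)*2 = -36*2116/9*2 = -8464*2 = -16928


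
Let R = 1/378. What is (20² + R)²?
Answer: 22861742401/142884 ≈ 1.6000e+5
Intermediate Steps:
R = 1/378 ≈ 0.0026455
(20² + R)² = (20² + 1/378)² = (400 + 1/378)² = (151201/378)² = 22861742401/142884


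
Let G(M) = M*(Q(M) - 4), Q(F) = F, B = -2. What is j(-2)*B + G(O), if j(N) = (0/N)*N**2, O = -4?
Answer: 32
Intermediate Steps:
G(M) = M*(-4 + M) (G(M) = M*(M - 4) = M*(-4 + M))
j(N) = 0 (j(N) = 0*N**2 = 0)
j(-2)*B + G(O) = 0*(-2) - 4*(-4 - 4) = 0 - 4*(-8) = 0 + 32 = 32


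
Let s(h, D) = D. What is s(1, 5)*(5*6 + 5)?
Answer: 175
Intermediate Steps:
s(1, 5)*(5*6 + 5) = 5*(5*6 + 5) = 5*(30 + 5) = 5*35 = 175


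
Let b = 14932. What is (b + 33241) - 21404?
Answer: 26769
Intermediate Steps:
(b + 33241) - 21404 = (14932 + 33241) - 21404 = 48173 - 21404 = 26769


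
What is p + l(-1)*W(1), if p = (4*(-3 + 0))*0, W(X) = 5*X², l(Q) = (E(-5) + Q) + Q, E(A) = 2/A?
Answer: -12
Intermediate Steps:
l(Q) = -⅖ + 2*Q (l(Q) = (2/(-5) + Q) + Q = (2*(-⅕) + Q) + Q = (-⅖ + Q) + Q = -⅖ + 2*Q)
p = 0 (p = (4*(-3))*0 = -12*0 = 0)
p + l(-1)*W(1) = 0 + (-⅖ + 2*(-1))*(5*1²) = 0 + (-⅖ - 2)*(5*1) = 0 - 12/5*5 = 0 - 12 = -12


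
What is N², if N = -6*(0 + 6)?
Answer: 1296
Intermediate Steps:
N = -36 (N = -6*6 = -36)
N² = (-36)² = 1296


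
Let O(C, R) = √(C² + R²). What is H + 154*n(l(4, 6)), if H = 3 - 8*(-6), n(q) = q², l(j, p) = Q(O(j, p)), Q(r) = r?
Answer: 8059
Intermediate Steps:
l(j, p) = √(j² + p²)
H = 51 (H = 3 + 48 = 51)
H + 154*n(l(4, 6)) = 51 + 154*(√(4² + 6²))² = 51 + 154*(√(16 + 36))² = 51 + 154*(√52)² = 51 + 154*(2*√13)² = 51 + 154*52 = 51 + 8008 = 8059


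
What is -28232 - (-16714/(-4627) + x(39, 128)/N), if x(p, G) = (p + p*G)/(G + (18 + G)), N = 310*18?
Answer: -22194175305133/786034760 ≈ -28236.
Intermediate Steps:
N = 5580
x(p, G) = (p + G*p)/(18 + 2*G)
-28232 - (-16714/(-4627) + x(39, 128)/N) = -28232 - (-16714/(-4627) + ((1/2)*39*(1 + 128)/(9 + 128))/5580) = -28232 - (-16714*(-1/4627) + ((1/2)*39*129/137)*(1/5580)) = -28232 - (16714/4627 + ((1/2)*39*(1/137)*129)*(1/5580)) = -28232 - (16714/4627 + (5031/274)*(1/5580)) = -28232 - (16714/4627 + 559/169880) = -28232 - 1*2841960813/786034760 = -28232 - 2841960813/786034760 = -22194175305133/786034760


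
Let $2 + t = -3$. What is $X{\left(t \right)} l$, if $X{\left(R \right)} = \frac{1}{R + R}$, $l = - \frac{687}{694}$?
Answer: $\frac{687}{6940} \approx 0.098991$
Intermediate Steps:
$t = -5$ ($t = -2 - 3 = -5$)
$l = - \frac{687}{694}$ ($l = \left(-687\right) \frac{1}{694} = - \frac{687}{694} \approx -0.98991$)
$X{\left(R \right)} = \frac{1}{2 R}$
$X{\left(t \right)} l = \frac{1}{2 \left(-5\right)} \left(- \frac{687}{694}\right) = \frac{1}{2} \left(- \frac{1}{5}\right) \left(- \frac{687}{694}\right) = \left(- \frac{1}{10}\right) \left(- \frac{687}{694}\right) = \frac{687}{6940}$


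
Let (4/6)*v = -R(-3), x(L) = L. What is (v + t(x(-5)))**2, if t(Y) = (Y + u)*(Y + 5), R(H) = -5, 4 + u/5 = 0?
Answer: 225/4 ≈ 56.250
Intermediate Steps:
u = -20 (u = -20 + 5*0 = -20 + 0 = -20)
t(Y) = (-20 + Y)*(5 + Y) (t(Y) = (Y - 20)*(Y + 5) = (-20 + Y)*(5 + Y))
v = 15/2 (v = 3*(-1*(-5))/2 = (3/2)*5 = 15/2 ≈ 7.5000)
(v + t(x(-5)))**2 = (15/2 + (-100 + (-5)**2 - 15*(-5)))**2 = (15/2 + (-100 + 25 + 75))**2 = (15/2 + 0)**2 = (15/2)**2 = 225/4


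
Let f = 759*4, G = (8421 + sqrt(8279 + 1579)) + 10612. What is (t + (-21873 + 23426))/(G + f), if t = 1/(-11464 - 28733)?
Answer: 1377678069860/19577181207891 - 62425940*sqrt(9858)/19577181207891 ≈ 0.070055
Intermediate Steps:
G = 19033 + sqrt(9858) (G = (8421 + sqrt(9858)) + 10612 = 19033 + sqrt(9858) ≈ 19132.)
f = 3036
t = -1/40197 (t = 1/(-40197) = -1/40197 ≈ -2.4877e-5)
(t + (-21873 + 23426))/(G + f) = (-1/40197 + (-21873 + 23426))/((19033 + sqrt(9858)) + 3036) = (-1/40197 + 1553)/(22069 + sqrt(9858)) = 62425940/(40197*(22069 + sqrt(9858)))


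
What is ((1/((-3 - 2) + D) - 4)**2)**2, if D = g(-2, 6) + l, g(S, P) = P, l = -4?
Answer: 28561/81 ≈ 352.60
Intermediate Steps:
D = 2 (D = 6 - 4 = 2)
((1/((-3 - 2) + D) - 4)**2)**2 = ((1/((-3 - 2) + 2) - 4)**2)**2 = ((1/(-5 + 2) - 4)**2)**2 = ((1/(-3) - 4)**2)**2 = ((-1/3 - 4)**2)**2 = ((-13/3)**2)**2 = (169/9)**2 = 28561/81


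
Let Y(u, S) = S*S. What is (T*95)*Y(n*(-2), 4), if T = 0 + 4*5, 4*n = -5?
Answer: 30400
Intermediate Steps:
n = -5/4 (n = (¼)*(-5) = -5/4 ≈ -1.2500)
Y(u, S) = S²
T = 20 (T = 0 + 20 = 20)
(T*95)*Y(n*(-2), 4) = (20*95)*4² = 1900*16 = 30400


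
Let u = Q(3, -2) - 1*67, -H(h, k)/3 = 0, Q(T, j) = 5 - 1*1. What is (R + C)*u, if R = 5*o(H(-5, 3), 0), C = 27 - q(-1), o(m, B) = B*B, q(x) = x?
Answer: -1764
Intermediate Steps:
Q(T, j) = 4 (Q(T, j) = 5 - 1 = 4)
H(h, k) = 0 (H(h, k) = -3*0 = 0)
o(m, B) = B²
u = -63 (u = 4 - 1*67 = 4 - 67 = -63)
C = 28 (C = 27 - 1*(-1) = 27 + 1 = 28)
R = 0 (R = 5*0² = 5*0 = 0)
(R + C)*u = (0 + 28)*(-63) = 28*(-63) = -1764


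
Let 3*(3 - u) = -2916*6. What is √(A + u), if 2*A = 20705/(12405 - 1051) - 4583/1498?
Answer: √8611131122197198/1214878 ≈ 76.383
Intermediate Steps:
A = -750689/1214878 (A = (20705/(12405 - 1051) - 4583/1498)/2 = (20705/11354 - 4583*1/1498)/2 = (20705*(1/11354) - 4583/1498)/2 = (20705/11354 - 4583/1498)/2 = (½)*(-750689/607439) = -750689/1214878 ≈ -0.61791)
u = 5835 (u = 3 - (-162)*6*6 = 3 - (-162)*36 = 3 - ⅓*(-17496) = 3 + 5832 = 5835)
√(A + u) = √(-750689/1214878 + 5835) = √(7088062441/1214878) = √8611131122197198/1214878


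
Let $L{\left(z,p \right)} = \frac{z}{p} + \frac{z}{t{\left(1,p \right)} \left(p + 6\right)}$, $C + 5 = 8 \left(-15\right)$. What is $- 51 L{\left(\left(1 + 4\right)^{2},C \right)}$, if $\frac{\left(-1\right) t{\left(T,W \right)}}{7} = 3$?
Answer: $\frac{2374}{245} \approx 9.6898$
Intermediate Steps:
$C = -125$ ($C = -5 + 8 \left(-15\right) = -5 - 120 = -125$)
$t{\left(T,W \right)} = -21$ ($t{\left(T,W \right)} = \left(-7\right) 3 = -21$)
$L{\left(z,p \right)} = \frac{z}{p} + \frac{z}{-126 - 21 p}$ ($L{\left(z,p \right)} = \frac{z}{p} + \frac{z}{\left(-21\right) \left(p + 6\right)} = \frac{z}{p} + \frac{z}{\left(-21\right) \left(6 + p\right)} = \frac{z}{p} + \frac{z}{-126 - 21 p}$)
$- 51 L{\left(\left(1 + 4\right)^{2},C \right)} = - 51 \frac{2 \left(1 + 4\right)^{2} \left(63 + 10 \left(-125\right)\right)}{21 \left(-125\right) \left(6 - 125\right)} = - 51 \cdot \frac{2}{21} \cdot 5^{2} \left(- \frac{1}{125}\right) \frac{1}{-119} \left(63 - 1250\right) = - 51 \cdot \frac{2}{21} \cdot 25 \left(- \frac{1}{125}\right) \left(- \frac{1}{119}\right) \left(-1187\right) = \left(-51\right) \left(- \frac{2374}{12495}\right) = \frac{2374}{245}$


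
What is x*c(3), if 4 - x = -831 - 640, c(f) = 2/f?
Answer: 2950/3 ≈ 983.33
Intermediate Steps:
x = 1475 (x = 4 - (-831 - 640) = 4 - 1*(-1471) = 4 + 1471 = 1475)
x*c(3) = 1475*(2/3) = 2950/3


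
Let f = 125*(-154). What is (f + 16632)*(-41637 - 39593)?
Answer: 212660140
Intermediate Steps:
f = -19250
(f + 16632)*(-41637 - 39593) = (-19250 + 16632)*(-41637 - 39593) = -2618*(-81230) = 212660140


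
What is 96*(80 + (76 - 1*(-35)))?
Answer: 18336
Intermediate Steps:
96*(80 + (76 - 1*(-35))) = 96*(80 + (76 + 35)) = 96*(80 + 111) = 96*191 = 18336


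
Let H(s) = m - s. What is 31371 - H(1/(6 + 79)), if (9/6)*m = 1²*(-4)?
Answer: 8000288/255 ≈ 31374.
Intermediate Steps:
m = -8/3 (m = 2*(1²*(-4))/3 = 2*(1*(-4))/3 = (⅔)*(-4) = -8/3 ≈ -2.6667)
H(s) = -8/3 - s
31371 - H(1/(6 + 79)) = 31371 - (-8/3 - 1/(6 + 79)) = 31371 - (-8/3 - 1/85) = 31371 - 1*(-683/255) = 31371 + 683/255 = 8000288/255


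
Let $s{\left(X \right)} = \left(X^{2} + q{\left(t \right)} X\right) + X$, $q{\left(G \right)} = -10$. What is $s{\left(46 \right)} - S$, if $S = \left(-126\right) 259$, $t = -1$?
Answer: $34336$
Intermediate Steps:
$s{\left(X \right)} = X^{2} - 9 X$ ($s{\left(X \right)} = \left(X^{2} - 10 X\right) + X = X^{2} - 9 X$)
$S = -32634$
$s{\left(46 \right)} - S = 46 \left(-9 + 46\right) - -32634 = 46 \cdot 37 + 32634 = 1702 + 32634 = 34336$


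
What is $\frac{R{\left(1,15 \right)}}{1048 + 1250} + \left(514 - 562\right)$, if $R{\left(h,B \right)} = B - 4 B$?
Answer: $- \frac{36783}{766} \approx -48.02$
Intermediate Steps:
$R{\left(h,B \right)} = - 3 B$ ($R{\left(h,B \right)} = B - 4 B = - 3 B$)
$\frac{R{\left(1,15 \right)}}{1048 + 1250} + \left(514 - 562\right) = \frac{\left(-3\right) 15}{1048 + 1250} + \left(514 - 562\right) = - \frac{45}{2298} - 48 = \left(-45\right) \frac{1}{2298} - 48 = - \frac{15}{766} - 48 = - \frac{36783}{766}$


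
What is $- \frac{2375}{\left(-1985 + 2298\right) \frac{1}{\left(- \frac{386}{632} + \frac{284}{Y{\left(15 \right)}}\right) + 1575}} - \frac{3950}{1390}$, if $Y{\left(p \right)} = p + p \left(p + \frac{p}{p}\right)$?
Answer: $- \frac{8384132266385}{701158812} \approx -11958.0$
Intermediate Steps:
$Y{\left(p \right)} = p + p \left(1 + p\right)$ ($Y{\left(p \right)} = p + p \left(p + 1\right) = p + p \left(1 + p\right)$)
$- \frac{2375}{\left(-1985 + 2298\right) \frac{1}{\left(- \frac{386}{632} + \frac{284}{Y{\left(15 \right)}}\right) + 1575}} - \frac{3950}{1390} = - \frac{2375}{\left(-1985 + 2298\right) \frac{1}{\left(- \frac{386}{632} + \frac{284}{15 \left(2 + 15\right)}\right) + 1575}} - \frac{3950}{1390} = - \frac{2375}{313 \frac{1}{\left(\left(-386\right) \frac{1}{632} + \frac{284}{15 \cdot 17}\right) + 1575}} - \frac{395}{139} = - \frac{2375}{313 \frac{1}{\left(- \frac{193}{316} + \frac{284}{255}\right) + 1575}} - \frac{395}{139} = - \frac{2375}{313 \frac{1}{\frac{40529}{80580} + 1575}} - \frac{395}{139} = - \frac{2375}{313 \frac{1}{\frac{126954029}{80580}}} - \frac{395}{139} = - \frac{2375}{313 \cdot \frac{80580}{126954029}} - \frac{395}{139} = - \frac{2375}{\frac{25221540}{126954029}} - \frac{395}{139} = \left(-2375\right) \frac{126954029}{25221540} - \frac{395}{139} = - \frac{60303163775}{5044308} - \frac{395}{139} = - \frac{8384132266385}{701158812}$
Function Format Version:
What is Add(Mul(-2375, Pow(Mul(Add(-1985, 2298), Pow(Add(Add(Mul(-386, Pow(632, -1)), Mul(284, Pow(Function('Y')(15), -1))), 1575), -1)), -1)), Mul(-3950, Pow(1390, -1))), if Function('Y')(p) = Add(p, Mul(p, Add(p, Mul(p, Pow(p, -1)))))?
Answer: Rational(-8384132266385, 701158812) ≈ -11958.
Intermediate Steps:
Function('Y')(p) = Add(p, Mul(p, Add(1, p))) (Function('Y')(p) = Add(p, Mul(p, Add(p, 1))) = Add(p, Mul(p, Add(1, p))))
Add(Mul(-2375, Pow(Mul(Add(-1985, 2298), Pow(Add(Add(Mul(-386, Pow(632, -1)), Mul(284, Pow(Function('Y')(15), -1))), 1575), -1)), -1)), Mul(-3950, Pow(1390, -1))) = Add(Mul(-2375, Pow(Mul(Add(-1985, 2298), Pow(Add(Add(Mul(-386, Pow(632, -1)), Mul(284, Pow(Mul(15, Add(2, 15)), -1))), 1575), -1)), -1)), Mul(-3950, Pow(1390, -1))) = Add(Mul(-2375, Pow(Mul(313, Pow(Add(Add(Mul(-386, Rational(1, 632)), Mul(284, Pow(Mul(15, 17), -1))), 1575), -1)), -1)), Mul(-3950, Rational(1, 1390))) = Add(Mul(-2375, Pow(Mul(313, Pow(Add(Add(Rational(-193, 316), Mul(284, Pow(255, -1))), 1575), -1)), -1)), Rational(-395, 139)) = Add(Mul(-2375, Pow(Mul(313, Pow(Add(Add(Rational(-193, 316), Mul(284, Rational(1, 255))), 1575), -1)), -1)), Rational(-395, 139)) = Add(Mul(-2375, Pow(Mul(313, Pow(Add(Add(Rational(-193, 316), Rational(284, 255)), 1575), -1)), -1)), Rational(-395, 139)) = Add(Mul(-2375, Pow(Mul(313, Pow(Add(Rational(40529, 80580), 1575), -1)), -1)), Rational(-395, 139)) = Add(Mul(-2375, Pow(Mul(313, Pow(Rational(126954029, 80580), -1)), -1)), Rational(-395, 139)) = Add(Mul(-2375, Pow(Mul(313, Rational(80580, 126954029)), -1)), Rational(-395, 139)) = Add(Mul(-2375, Pow(Rational(25221540, 126954029), -1)), Rational(-395, 139)) = Add(Mul(-2375, Rational(126954029, 25221540)), Rational(-395, 139)) = Add(Rational(-60303163775, 5044308), Rational(-395, 139)) = Rational(-8384132266385, 701158812)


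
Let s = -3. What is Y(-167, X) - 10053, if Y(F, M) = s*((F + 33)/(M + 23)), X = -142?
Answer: -1196709/119 ≈ -10056.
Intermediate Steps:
Y(F, M) = -3*(33 + F)/(23 + M) (Y(F, M) = -3*(F + 33)/(M + 23) = -3*(33 + F)/(23 + M))
Y(-167, X) - 10053 = 3*(-33 - 1*(-167))/(23 - 142) - 10053 = 3*(-33 + 167)/(-119) - 10053 = 3*(-1/119)*134 - 10053 = -402/119 - 10053 = -1196709/119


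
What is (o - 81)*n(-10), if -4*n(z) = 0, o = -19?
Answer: 0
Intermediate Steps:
n(z) = 0 (n(z) = -1/4*0 = 0)
(o - 81)*n(-10) = (-19 - 81)*0 = -100*0 = 0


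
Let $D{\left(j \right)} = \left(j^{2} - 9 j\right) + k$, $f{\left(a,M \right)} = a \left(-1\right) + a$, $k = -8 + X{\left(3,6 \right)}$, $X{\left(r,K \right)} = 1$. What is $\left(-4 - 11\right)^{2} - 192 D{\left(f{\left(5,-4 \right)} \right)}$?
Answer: $1569$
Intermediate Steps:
$k = -7$ ($k = -8 + 1 = -7$)
$f{\left(a,M \right)} = 0$ ($f{\left(a,M \right)} = - a + a = 0$)
$D{\left(j \right)} = -7 + j^{2} - 9 j$ ($D{\left(j \right)} = \left(j^{2} - 9 j\right) - 7 = -7 + j^{2} - 9 j$)
$\left(-4 - 11\right)^{2} - 192 D{\left(f{\left(5,-4 \right)} \right)} = \left(-4 - 11\right)^{2} - 192 \left(-7 + 0^{2} - 0\right) = \left(-15\right)^{2} - 192 \left(-7 + 0 + 0\right) = 225 - -1344 = 225 + 1344 = 1569$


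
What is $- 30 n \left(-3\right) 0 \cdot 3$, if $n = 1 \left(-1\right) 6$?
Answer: $0$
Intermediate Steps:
$n = -6$ ($n = \left(-1\right) 6 = -6$)
$- 30 n \left(-3\right) 0 \cdot 3 = \left(-30\right) \left(-6\right) \left(-3\right) 0 \cdot 3 = 180 \cdot 0 \cdot 3 = 180 \cdot 0 = 0$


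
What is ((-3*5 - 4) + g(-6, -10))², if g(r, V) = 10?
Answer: 81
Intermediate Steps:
((-3*5 - 4) + g(-6, -10))² = ((-3*5 - 4) + 10)² = ((-15 - 4) + 10)² = (-19 + 10)² = (-9)² = 81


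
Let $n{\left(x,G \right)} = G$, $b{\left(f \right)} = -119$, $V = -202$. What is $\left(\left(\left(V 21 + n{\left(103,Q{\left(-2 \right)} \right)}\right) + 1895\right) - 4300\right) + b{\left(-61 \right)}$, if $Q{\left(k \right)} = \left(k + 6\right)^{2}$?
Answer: $-6750$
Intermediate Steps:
$Q{\left(k \right)} = \left(6 + k\right)^{2}$
$\left(\left(\left(V 21 + n{\left(103,Q{\left(-2 \right)} \right)}\right) + 1895\right) - 4300\right) + b{\left(-61 \right)} = \left(\left(\left(\left(-202\right) 21 + \left(6 - 2\right)^{2}\right) + 1895\right) - 4300\right) - 119 = \left(\left(\left(-4242 + 4^{2}\right) + 1895\right) - 4300\right) - 119 = \left(\left(\left(-4242 + 16\right) + 1895\right) - 4300\right) - 119 = \left(\left(-4226 + 1895\right) - 4300\right) - 119 = \left(-2331 - 4300\right) - 119 = -6631 - 119 = -6750$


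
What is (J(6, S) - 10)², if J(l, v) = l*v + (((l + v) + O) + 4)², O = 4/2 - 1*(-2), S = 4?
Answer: 114244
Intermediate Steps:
O = 4 (O = 4*(½) + 2 = 2 + 2 = 4)
J(l, v) = (8 + l + v)² + l*v (J(l, v) = l*v + (((l + v) + 4) + 4)² = l*v + ((4 + l + v) + 4)² = l*v + (8 + l + v)² = (8 + l + v)² + l*v)
(J(6, S) - 10)² = (((8 + 6 + 4)² + 6*4) - 10)² = ((18² + 24) - 10)² = ((324 + 24) - 10)² = (348 - 10)² = 338² = 114244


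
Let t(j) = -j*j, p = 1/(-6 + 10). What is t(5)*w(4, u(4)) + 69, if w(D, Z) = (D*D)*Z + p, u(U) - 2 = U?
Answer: -9349/4 ≈ -2337.3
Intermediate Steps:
p = ¼ (p = 1/4 = ¼ ≈ 0.25000)
u(U) = 2 + U
w(D, Z) = ¼ + Z*D² (w(D, Z) = (D*D)*Z + ¼ = D²*Z + ¼ = Z*D² + ¼ = ¼ + Z*D²)
t(j) = -j²
t(5)*w(4, u(4)) + 69 = (-1*5²)*(¼ + (2 + 4)*4²) + 69 = (-1*25)*(¼ + 6*16) + 69 = -25*(¼ + 96) + 69 = -25*385/4 + 69 = -9625/4 + 69 = -9349/4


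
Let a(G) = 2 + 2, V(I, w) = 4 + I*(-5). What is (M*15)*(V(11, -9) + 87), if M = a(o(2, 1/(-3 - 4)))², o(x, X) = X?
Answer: 8640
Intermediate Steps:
V(I, w) = 4 - 5*I
a(G) = 4
M = 16 (M = 4² = 16)
(M*15)*(V(11, -9) + 87) = (16*15)*((4 - 5*11) + 87) = 240*((4 - 55) + 87) = 240*(-51 + 87) = 240*36 = 8640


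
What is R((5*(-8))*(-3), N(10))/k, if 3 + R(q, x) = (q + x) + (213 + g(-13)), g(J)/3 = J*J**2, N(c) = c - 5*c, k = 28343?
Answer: -6301/28343 ≈ -0.22231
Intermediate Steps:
N(c) = -4*c
g(J) = 3*J**3 (g(J) = 3*(J*J**2) = 3*J**3)
R(q, x) = -6381 + q + x (R(q, x) = -3 + ((q + x) + (213 + 3*(-13)**3)) = -3 + ((q + x) + (213 + 3*(-2197))) = -3 + ((q + x) + (213 - 6591)) = -3 + ((q + x) - 6378) = -3 + (-6378 + q + x) = -6381 + q + x)
R((5*(-8))*(-3), N(10))/k = (-6381 + (5*(-8))*(-3) - 4*10)/28343 = (-6381 - 40*(-3) - 40)*(1/28343) = (-6381 + 120 - 40)*(1/28343) = -6301*1/28343 = -6301/28343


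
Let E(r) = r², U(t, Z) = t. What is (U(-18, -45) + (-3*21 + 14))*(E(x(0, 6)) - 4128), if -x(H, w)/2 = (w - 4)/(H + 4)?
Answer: 276509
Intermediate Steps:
x(H, w) = -2*(-4 + w)/(4 + H) (x(H, w) = -2*(w - 4)/(H + 4) = -2*(-4 + w)/(4 + H))
(U(-18, -45) + (-3*21 + 14))*(E(x(0, 6)) - 4128) = (-18 + (-3*21 + 14))*((2*(4 - 1*6)/(4 + 0))² - 4128) = (-18 + (-63 + 14))*((2*(4 - 6)/4)² - 4128) = (-18 - 49)*((2*(¼)*(-2))² - 4128) = -67*((-1)² - 4128) = -67*(1 - 4128) = -67*(-4127) = 276509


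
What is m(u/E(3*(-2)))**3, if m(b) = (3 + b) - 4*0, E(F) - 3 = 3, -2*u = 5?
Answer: 29791/1728 ≈ 17.240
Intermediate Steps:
u = -5/2 (u = -1/2*5 = -5/2 ≈ -2.5000)
E(F) = 6 (E(F) = 3 + 3 = 6)
m(b) = 3 + b (m(b) = (3 + b) + 0 = 3 + b)
m(u/E(3*(-2)))**3 = (3 - 5/2/6)**3 = (3 - 5/2*1/6)**3 = (3 - 5/12)**3 = (31/12)**3 = 29791/1728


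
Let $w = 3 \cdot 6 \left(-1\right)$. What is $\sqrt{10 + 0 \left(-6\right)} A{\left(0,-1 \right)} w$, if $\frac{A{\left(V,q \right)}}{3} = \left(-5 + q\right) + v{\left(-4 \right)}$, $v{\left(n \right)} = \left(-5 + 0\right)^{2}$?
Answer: $- 1026 \sqrt{10} \approx -3244.5$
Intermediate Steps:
$v{\left(n \right)} = 25$ ($v{\left(n \right)} = \left(-5\right)^{2} = 25$)
$A{\left(V,q \right)} = 60 + 3 q$ ($A{\left(V,q \right)} = 3 \left(\left(-5 + q\right) + 25\right) = 3 \left(20 + q\right) = 60 + 3 q$)
$w = -18$ ($w = 18 \left(-1\right) = -18$)
$\sqrt{10 + 0 \left(-6\right)} A{\left(0,-1 \right)} w = \sqrt{10 + 0 \left(-6\right)} \left(60 + 3 \left(-1\right)\right) \left(-18\right) = \sqrt{10 + 0} \left(60 - 3\right) \left(-18\right) = \sqrt{10} \cdot 57 \left(-18\right) = 57 \sqrt{10} \left(-18\right) = - 1026 \sqrt{10}$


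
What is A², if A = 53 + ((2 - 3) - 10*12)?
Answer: 4624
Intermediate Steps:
A = -68 (A = 53 + (-1 - 120) = 53 - 121 = -68)
A² = (-68)² = 4624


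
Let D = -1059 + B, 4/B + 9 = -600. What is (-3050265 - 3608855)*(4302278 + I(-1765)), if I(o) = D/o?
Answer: -6158959800276378160/214977 ≈ -2.8649e+13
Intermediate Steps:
B = -4/609 (B = 4/(-9 - 600) = 4/(-609) = 4*(-1/609) = -4/609 ≈ -0.0065681)
D = -644935/609 (D = -1059 - 4/609 = -644935/609 ≈ -1059.0)
I(o) = -644935/(609*o)
(-3050265 - 3608855)*(4302278 + I(-1765)) = (-3050265 - 3608855)*(4302278 - 644935/609/(-1765)) = -6659120*(4302278 - 644935/609*(-1/1765)) = -6659120*(4302278 + 128987/214977) = -6659120*924890946593/214977 = -6158959800276378160/214977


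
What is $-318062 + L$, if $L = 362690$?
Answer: $44628$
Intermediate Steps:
$-318062 + L = -318062 + 362690 = 44628$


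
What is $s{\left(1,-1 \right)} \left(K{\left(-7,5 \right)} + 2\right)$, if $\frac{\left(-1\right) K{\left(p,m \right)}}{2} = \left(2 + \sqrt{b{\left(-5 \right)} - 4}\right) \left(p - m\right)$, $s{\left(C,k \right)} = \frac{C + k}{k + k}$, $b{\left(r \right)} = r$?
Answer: $0$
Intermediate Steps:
$s{\left(C,k \right)} = \frac{C + k}{2 k}$
$K{\left(p,m \right)} = - 2 \left(2 + 3 i\right) \left(p - m\right)$ ($K{\left(p,m \right)} = - 2 \left(2 + \sqrt{-5 - 4}\right) \left(p - m\right) = - 2 \left(2 + \sqrt{-9}\right) \left(p - m\right) = - 2 \left(2 + 3 i\right) \left(p - m\right)$)
$s{\left(1,-1 \right)} \left(K{\left(-7,5 \right)} + 2\right) = \frac{1 - 1}{2 \left(-1\right)} \left(2 \left(2 + 3 i\right) \left(5 - -7\right) + 2\right) = \frac{1}{2} \left(-1\right) 0 \left(2 \left(2 + 3 i\right) \left(5 + 7\right) + 2\right) = 0 \left(2 \left(2 + 3 i\right) 12 + 2\right) = 0 \left(\left(48 + 72 i\right) + 2\right) = 0 \left(50 + 72 i\right) = 0$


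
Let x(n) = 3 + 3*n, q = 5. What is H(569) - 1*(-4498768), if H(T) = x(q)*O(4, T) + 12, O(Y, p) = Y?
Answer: 4498852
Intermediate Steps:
H(T) = 84 (H(T) = (3 + 3*5)*4 + 12 = (3 + 15)*4 + 12 = 18*4 + 12 = 72 + 12 = 84)
H(569) - 1*(-4498768) = 84 - 1*(-4498768) = 84 + 4498768 = 4498852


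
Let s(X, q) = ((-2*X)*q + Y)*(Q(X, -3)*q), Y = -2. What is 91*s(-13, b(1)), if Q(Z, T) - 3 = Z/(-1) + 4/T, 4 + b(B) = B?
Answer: 320320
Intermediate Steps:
b(B) = -4 + B
Q(Z, T) = 3 - Z + 4/T (Q(Z, T) = 3 + (Z/(-1) + 4/T) = 3 + (Z*(-1) + 4/T) = 3 + (-Z + 4/T) = 3 - Z + 4/T)
s(X, q) = q*(-2 - 2*X*q)*(5/3 - X) (s(X, q) = ((-2*X)*q - 2)*((3 - X + 4/(-3))*q) = (-2*X*q - 2)*((3 - X + 4*(-⅓))*q) = (-2 - 2*X*q)*((3 - X - 4/3)*q) = (-2 - 2*X*q)*((5/3 - X)*q) = (-2 - 2*X*q)*(q*(5/3 - X)) = q*(-2 - 2*X*q)*(5/3 - X))
91*s(-13, b(1)) = 91*(2*(-4 + 1)*(1 - 13*(-4 + 1))*(-5 + 3*(-13))/3) = 91*((⅔)*(-3)*(1 - 13*(-3))*(-5 - 39)) = 91*((⅔)*(-3)*(1 + 39)*(-44)) = 91*((⅔)*(-3)*40*(-44)) = 91*3520 = 320320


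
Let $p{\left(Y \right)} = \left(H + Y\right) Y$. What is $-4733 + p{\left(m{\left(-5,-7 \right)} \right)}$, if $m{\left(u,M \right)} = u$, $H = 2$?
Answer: $-4718$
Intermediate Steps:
$p{\left(Y \right)} = Y \left(2 + Y\right)$ ($p{\left(Y \right)} = \left(2 + Y\right) Y = Y \left(2 + Y\right)$)
$-4733 + p{\left(m{\left(-5,-7 \right)} \right)} = -4733 - 5 \left(2 - 5\right) = -4733 - -15 = -4733 + 15 = -4718$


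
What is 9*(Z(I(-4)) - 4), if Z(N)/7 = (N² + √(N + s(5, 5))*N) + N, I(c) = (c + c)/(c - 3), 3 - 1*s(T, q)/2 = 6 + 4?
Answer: 828/7 + 216*I*√70/7 ≈ 118.29 + 258.17*I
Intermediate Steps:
s(T, q) = -14 (s(T, q) = 6 - 2*(6 + 4) = 6 - 2*10 = 6 - 20 = -14)
I(c) = 2*c/(-3 + c) (I(c) = (2*c)/(-3 + c) = 2*c/(-3 + c))
Z(N) = 7*N + 7*N² + 7*N*√(-14 + N) (Z(N) = 7*((N² + √(N - 14)*N) + N) = 7*((N² + √(-14 + N)*N) + N) = 7*((N² + N*√(-14 + N)) + N) = 7*(N + N² + N*√(-14 + N)) = 7*N + 7*N² + 7*N*√(-14 + N))
9*(Z(I(-4)) - 4) = 9*(7*(2*(-4)/(-3 - 4))*(1 + 2*(-4)/(-3 - 4) + √(-14 + 2*(-4)/(-3 - 4))) - 4) = 9*(7*(2*(-4)/(-7))*(1 + 2*(-4)/(-7) + √(-14 + 2*(-4)/(-7))) - 4) = 9*(7*(2*(-4)*(-⅐))*(1 + 2*(-4)*(-⅐) + √(-14 + 2*(-4)*(-⅐))) - 4) = 9*(7*(8/7)*(1 + 8/7 + √(-14 + 8/7)) - 4) = 9*(7*(8/7)*(1 + 8/7 + √(-90/7)) - 4) = 9*(7*(8/7)*(1 + 8/7 + 3*I*√70/7) - 4) = 9*(7*(8/7)*(15/7 + 3*I*√70/7) - 4) = 9*((120/7 + 24*I*√70/7) - 4) = 9*(92/7 + 24*I*√70/7) = 828/7 + 216*I*√70/7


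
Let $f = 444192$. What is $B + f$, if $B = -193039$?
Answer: $251153$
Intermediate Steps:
$B + f = -193039 + 444192 = 251153$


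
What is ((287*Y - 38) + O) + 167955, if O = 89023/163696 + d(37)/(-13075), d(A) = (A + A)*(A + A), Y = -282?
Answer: 186172174448029/2140325200 ≈ 86983.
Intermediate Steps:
d(A) = 4*A² (d(A) = (2*A)*(2*A) = 4*A²)
O = 267576429/2140325200 (O = 89023/163696 + (4*37²)/(-13075) = 89023*(1/163696) + (4*1369)*(-1/13075) = 89023/163696 + 5476*(-1/13075) = 89023/163696 - 5476/13075 = 267576429/2140325200 ≈ 0.12502)
((287*Y - 38) + O) + 167955 = ((287*(-282) - 38) + 267576429/2140325200) + 167955 = ((-80934 - 38) + 267576429/2140325200) + 167955 = (-80972 + 267576429/2140325200) + 167955 = -173306144517971/2140325200 + 167955 = 186172174448029/2140325200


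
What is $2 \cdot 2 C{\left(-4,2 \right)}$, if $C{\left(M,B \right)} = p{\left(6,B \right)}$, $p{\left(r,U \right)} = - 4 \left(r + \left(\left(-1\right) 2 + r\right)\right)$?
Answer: $-160$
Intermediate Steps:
$p{\left(r,U \right)} = 8 - 8 r$ ($p{\left(r,U \right)} = - 4 \left(r + \left(-2 + r\right)\right) = - 4 \left(-2 + 2 r\right) = 8 - 8 r$)
$C{\left(M,B \right)} = -40$ ($C{\left(M,B \right)} = 8 - 48 = -40$)
$2 \cdot 2 C{\left(-4,2 \right)} = 2 \cdot 2 \left(-40\right) = 4 \left(-40\right) = -160$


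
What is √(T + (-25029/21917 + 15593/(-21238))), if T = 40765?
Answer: √180244003894935193178/66496178 ≈ 201.90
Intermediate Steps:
√(T + (-25029/21917 + 15593/(-21238))) = √(40765 + (-25029/21917 + 15593/(-21238))) = √(40765 + (-25029*1/21917 + 15593*(-1/21238))) = √(40765 + (-25029/21917 - 15593/21238)) = √(40765 - 124759669/66496178) = √(2710591936501/66496178) = √180244003894935193178/66496178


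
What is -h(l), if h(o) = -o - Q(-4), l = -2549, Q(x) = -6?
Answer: -2555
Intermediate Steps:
h(o) = 6 - o (h(o) = -o - 1*(-6) = -o + 6 = 6 - o)
-h(l) = -(6 - 1*(-2549)) = -(6 + 2549) = -1*2555 = -2555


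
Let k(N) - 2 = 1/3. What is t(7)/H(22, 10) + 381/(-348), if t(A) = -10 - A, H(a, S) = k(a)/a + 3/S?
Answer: -333889/7772 ≈ -42.961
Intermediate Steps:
k(N) = 7/3 (k(N) = 2 + 1/3 = 7/3)
H(a, S) = 3/S + 7/(3*a) (H(a, S) = 7/(3*a) + 3/S = 3/S + 7/(3*a))
t(7)/H(22, 10) + 381/(-348) = (-10 - 1*7)/(3/10 + (7/3)/22) + 381/(-348) = (-10 - 7)/(3*(1/10) + (7/3)*(1/22)) + 381*(-1/348) = -17/(3/10 + 7/66) - 127/116 = -17/67/165 - 127/116 = -17*165/67 - 127/116 = -2805/67 - 127/116 = -333889/7772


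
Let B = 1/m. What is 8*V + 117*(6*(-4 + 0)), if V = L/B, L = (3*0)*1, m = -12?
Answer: -2808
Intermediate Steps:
L = 0 (L = 0*1 = 0)
B = -1/12 (B = 1/(-12) = -1/12 ≈ -0.083333)
V = 0 (V = 0/(-1/12) = 0*(-12) = 0)
8*V + 117*(6*(-4 + 0)) = 8*0 + 117*(6*(-4 + 0)) = 0 + 117*(6*(-4)) = 0 + 117*(-24) = 0 - 2808 = -2808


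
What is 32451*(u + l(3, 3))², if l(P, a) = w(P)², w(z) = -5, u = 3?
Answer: 25441584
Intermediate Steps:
l(P, a) = 25 (l(P, a) = (-5)² = 25)
32451*(u + l(3, 3))² = 32451*(3 + 25)² = 32451*28² = 32451*784 = 25441584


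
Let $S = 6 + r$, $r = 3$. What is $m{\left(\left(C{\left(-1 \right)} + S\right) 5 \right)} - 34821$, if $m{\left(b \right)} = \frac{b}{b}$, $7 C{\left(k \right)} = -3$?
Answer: $-34820$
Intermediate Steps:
$S = 9$ ($S = 6 + 3 = 9$)
$C{\left(k \right)} = - \frac{3}{7}$ ($C{\left(k \right)} = \frac{1}{7} \left(-3\right) = - \frac{3}{7}$)
$m{\left(b \right)} = 1$
$m{\left(\left(C{\left(-1 \right)} + S\right) 5 \right)} - 34821 = 1 - 34821 = -34820$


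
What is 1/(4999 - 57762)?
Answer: -1/52763 ≈ -1.8953e-5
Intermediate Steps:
1/(4999 - 57762) = 1/(-52763) = -1/52763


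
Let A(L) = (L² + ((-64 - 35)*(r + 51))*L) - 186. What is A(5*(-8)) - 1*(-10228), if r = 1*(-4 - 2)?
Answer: 189842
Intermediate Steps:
r = -6 (r = 1*(-6) = -6)
A(L) = -186 + L² - 4455*L (A(L) = (L² + ((-64 - 35)*(-6 + 51))*L) - 186 = (L² + (-99*45)*L) - 186 = (L² - 4455*L) - 186 = -186 + L² - 4455*L)
A(5*(-8)) - 1*(-10228) = (-186 + (5*(-8))² - 22275*(-8)) - 1*(-10228) = (-186 + (-40)² - 4455*(-40)) + 10228 = (-186 + 1600 + 178200) + 10228 = 179614 + 10228 = 189842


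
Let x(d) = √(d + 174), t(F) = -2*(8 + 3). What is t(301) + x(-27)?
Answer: -22 + 7*√3 ≈ -9.8756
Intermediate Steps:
t(F) = -22 (t(F) = -2*11 = -22)
x(d) = √(174 + d)
t(301) + x(-27) = -22 + √(174 - 27) = -22 + √147 = -22 + 7*√3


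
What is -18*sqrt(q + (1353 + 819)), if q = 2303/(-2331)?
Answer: -6*sqrt(26749039)/37 ≈ -838.69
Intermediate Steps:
q = -329/333 (q = 2303*(-1/2331) = -329/333 ≈ -0.98799)
-18*sqrt(q + (1353 + 819)) = -18*sqrt(-329/333 + (1353 + 819)) = -18*sqrt(-329/333 + 2172) = -6*sqrt(26749039)/37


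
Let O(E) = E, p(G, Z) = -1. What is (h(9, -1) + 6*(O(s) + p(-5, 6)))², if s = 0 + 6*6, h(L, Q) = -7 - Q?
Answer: 41616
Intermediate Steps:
s = 36 (s = 0 + 36 = 36)
(h(9, -1) + 6*(O(s) + p(-5, 6)))² = ((-7 - 1*(-1)) + 6*(36 - 1))² = ((-7 + 1) + 6*35)² = (-6 + 210)² = 204² = 41616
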